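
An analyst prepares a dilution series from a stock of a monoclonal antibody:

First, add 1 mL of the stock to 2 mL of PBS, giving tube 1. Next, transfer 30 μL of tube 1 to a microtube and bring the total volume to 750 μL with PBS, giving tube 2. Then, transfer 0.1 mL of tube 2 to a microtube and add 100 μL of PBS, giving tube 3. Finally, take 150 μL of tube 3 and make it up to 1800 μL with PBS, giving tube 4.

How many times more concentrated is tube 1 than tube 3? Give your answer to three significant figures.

Step 1: 1 mL + 2 mL = 3 mL total → factor 3/1 = 3
Step 2: 30 μL brought to 750 μL → factor 750/30 = 25
Step 3: 0.1 mL + 100 μL = 0.2 mL total → factor 0.2/0.1 = 2
Dilution factor to tube 1 = 3; to tube 3 = 150
[tube 1]/[tube 3] = (factor to tube 3)/(factor to tube 1) = 150/3 = 50.0

50.0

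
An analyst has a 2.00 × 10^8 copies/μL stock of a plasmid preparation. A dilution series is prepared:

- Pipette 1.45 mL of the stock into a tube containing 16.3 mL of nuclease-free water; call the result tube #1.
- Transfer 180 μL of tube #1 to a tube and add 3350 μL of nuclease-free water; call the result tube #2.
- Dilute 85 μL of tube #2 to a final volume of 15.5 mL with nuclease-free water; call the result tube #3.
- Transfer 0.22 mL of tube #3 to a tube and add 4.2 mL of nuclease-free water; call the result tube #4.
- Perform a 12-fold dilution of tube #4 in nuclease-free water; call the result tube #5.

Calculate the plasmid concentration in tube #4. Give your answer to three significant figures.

Step 1: 1.45 mL + 16.3 mL = 17.75 mL total → factor 17.75/1.45 = 12.241
Step 2: 180 μL + 3350 μL = 3530 μL total → factor 3530/180 = 19.611
Step 3: 85 μL brought to 15.5 mL → factor 15500/85 = 182.35
Step 4: 0.22 mL + 4.2 mL = 4.42 mL total → factor 4.42/0.22 = 20.091
Dilution factor through tube #4 = 12.241 × 19.611 × 182.35 × 20.091 = 8.7952 × 10^5
[tube #4] = 2.00 × 10^8 copies/μL / 8.7952 × 10^5 = 227 copies/μL

227 copies/μL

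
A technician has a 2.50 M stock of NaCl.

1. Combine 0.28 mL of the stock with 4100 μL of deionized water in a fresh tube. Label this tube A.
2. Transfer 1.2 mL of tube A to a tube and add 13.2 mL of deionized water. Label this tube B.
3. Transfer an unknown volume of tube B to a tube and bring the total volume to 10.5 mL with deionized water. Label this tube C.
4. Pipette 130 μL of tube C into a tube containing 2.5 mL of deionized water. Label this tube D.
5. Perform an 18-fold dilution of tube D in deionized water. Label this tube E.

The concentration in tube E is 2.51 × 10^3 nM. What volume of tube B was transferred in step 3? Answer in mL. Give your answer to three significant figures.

Step 1: 0.28 mL + 4100 μL = 4.38 mL total → factor 4.38/0.28 = 15.643
Step 2: 1.2 mL + 13.2 mL = 14.4 mL total → factor 14.4/1.2 = 12
Step 3: v brought to 10.5 mL → factor = 10.5 mL/v
Step 4: 130 μL + 2.5 mL = 2630 μL total → factor 2630/130 = 20.231
Step 5: 18-fold → factor 18
Product of known-step factors = 68357
Overall factor = 2.50 M / (2.51 × 10^3 nM) = 9.9602 × 10^5
Step-3 factor = 9.9602 × 10^5 / 68357 = 14.571
v = 10.5 mL / 14.571 = 0.721 mL

0.721 mL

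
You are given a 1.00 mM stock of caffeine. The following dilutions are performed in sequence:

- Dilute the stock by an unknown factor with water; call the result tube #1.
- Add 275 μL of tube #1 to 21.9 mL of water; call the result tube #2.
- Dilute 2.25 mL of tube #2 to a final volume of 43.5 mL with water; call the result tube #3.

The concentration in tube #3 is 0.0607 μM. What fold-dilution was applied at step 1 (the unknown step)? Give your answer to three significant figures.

10.6-fold

Step 1: unknown factor x
Step 2: 275 μL + 21.9 mL = 22175 μL total → factor 22175/275 = 80.636
Step 3: 2.25 mL brought to 43.5 mL → factor 43.5/2.25 = 19.333
Product of known-step factors = 1559
Overall factor = 1.00 mM / (0.0607 μM) = 16474
x = 16474 / 1559 = 10.6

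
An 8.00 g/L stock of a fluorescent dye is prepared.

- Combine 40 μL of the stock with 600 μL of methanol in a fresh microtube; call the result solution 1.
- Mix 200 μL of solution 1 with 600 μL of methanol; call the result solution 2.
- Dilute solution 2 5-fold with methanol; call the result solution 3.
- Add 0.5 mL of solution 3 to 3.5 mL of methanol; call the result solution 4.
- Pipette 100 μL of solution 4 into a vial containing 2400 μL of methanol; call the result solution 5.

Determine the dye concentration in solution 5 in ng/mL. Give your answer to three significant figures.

Step 1: 40 μL + 600 μL = 640 μL total → factor 640/40 = 16
Step 2: 200 μL + 600 μL = 800 μL total → factor 800/200 = 4
Step 3: 5-fold → factor 5
Step 4: 0.5 mL + 3.5 mL = 4 mL total → factor 4/0.5 = 8
Step 5: 100 μL + 2400 μL = 2500 μL total → factor 2500/100 = 25
Overall dilution factor = 16 × 4 × 5 × 8 × 25 = 64000
Final = 8.00 g/L / 64000 = 0.0001250 g/L = 125 ng/mL

125 ng/mL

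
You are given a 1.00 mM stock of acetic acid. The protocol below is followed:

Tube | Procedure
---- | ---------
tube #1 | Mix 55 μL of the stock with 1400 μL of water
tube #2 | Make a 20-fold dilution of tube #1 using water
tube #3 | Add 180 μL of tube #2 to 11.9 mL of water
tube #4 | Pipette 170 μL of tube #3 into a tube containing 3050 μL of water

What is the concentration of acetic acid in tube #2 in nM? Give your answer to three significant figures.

1.89 × 10^3 nM

Step 1: 55 μL + 1400 μL = 1455 μL total → factor 1455/55 = 26.455
Step 2: 20-fold → factor 20
Dilution factor through tube #2 = 26.455 × 20 = 529.09
[tube #2] = 1.00 mM / 529.09 = 0.001890 mM = 1.89 × 10^3 nM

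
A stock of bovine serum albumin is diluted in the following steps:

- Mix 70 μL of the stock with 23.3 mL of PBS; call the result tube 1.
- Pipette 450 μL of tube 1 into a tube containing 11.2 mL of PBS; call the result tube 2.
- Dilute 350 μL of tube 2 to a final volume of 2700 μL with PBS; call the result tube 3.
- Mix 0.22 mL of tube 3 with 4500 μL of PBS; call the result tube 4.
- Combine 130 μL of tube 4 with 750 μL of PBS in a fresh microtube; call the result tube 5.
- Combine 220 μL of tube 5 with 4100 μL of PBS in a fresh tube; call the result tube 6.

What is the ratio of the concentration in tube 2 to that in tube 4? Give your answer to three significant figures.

166

Step 1: 70 μL + 23.3 mL = 23370 μL total → factor 23370/70 = 333.86
Step 2: 450 μL + 11.2 mL = 11650 μL total → factor 11650/450 = 25.889
Step 3: 350 μL brought to 2700 μL → factor 2700/350 = 7.7143
Step 4: 0.22 mL + 4500 μL = 4.72 mL total → factor 4.72/0.22 = 21.455
Dilution factor to tube 2 = 8643.2; to tube 4 = 1.4305 × 10^6
[tube 2]/[tube 4] = (factor to tube 4)/(factor to tube 2) = 1.4305 × 10^6/8643.2 = 166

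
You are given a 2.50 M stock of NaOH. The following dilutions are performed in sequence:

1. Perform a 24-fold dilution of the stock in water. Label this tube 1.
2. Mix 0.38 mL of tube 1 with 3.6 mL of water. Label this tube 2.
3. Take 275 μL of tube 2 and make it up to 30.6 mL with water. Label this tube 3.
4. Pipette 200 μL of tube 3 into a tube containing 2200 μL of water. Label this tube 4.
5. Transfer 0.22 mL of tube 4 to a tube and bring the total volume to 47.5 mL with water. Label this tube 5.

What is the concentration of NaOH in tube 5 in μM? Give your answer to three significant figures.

0.0345 μM

Step 1: 24-fold → factor 24
Step 2: 0.38 mL + 3.6 mL = 3.98 mL total → factor 3.98/0.38 = 10.474
Step 3: 275 μL brought to 30.6 mL → factor 30600/275 = 111.27
Step 4: 200 μL + 2200 μL = 2400 μL total → factor 2400/200 = 12
Step 5: 0.22 mL brought to 47.5 mL → factor 47.5/0.22 = 215.91
Overall dilution factor = 24 × 10.474 × 111.27 × 12 × 215.91 = 7.2469 × 10^7
Final = 2.50 M / 7.2469 × 10^7 = 3.450 × 10^-8 M = 0.0345 μM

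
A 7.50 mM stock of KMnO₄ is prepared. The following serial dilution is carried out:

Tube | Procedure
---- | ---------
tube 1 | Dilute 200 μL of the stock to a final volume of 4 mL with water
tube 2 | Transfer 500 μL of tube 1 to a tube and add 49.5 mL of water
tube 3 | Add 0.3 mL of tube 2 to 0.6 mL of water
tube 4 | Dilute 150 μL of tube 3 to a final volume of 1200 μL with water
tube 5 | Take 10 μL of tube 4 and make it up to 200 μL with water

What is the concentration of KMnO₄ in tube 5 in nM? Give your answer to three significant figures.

Step 1: 200 μL brought to 4 mL → factor 4000/200 = 20
Step 2: 500 μL + 49.5 mL = 50000 μL total → factor 50000/500 = 100
Step 3: 0.3 mL + 0.6 mL = 0.9 mL total → factor 0.9/0.3 = 3
Step 4: 150 μL brought to 1200 μL → factor 1200/150 = 8
Step 5: 10 μL brought to 200 μL → factor 200/10 = 20
Overall dilution factor = 20 × 100 × 3 × 8 × 20 = 9.6 × 10^5
Final = 7.50 mM / 9.6 × 10^5 = 7.813 × 10^-6 mM = 7.81 nM

7.81 nM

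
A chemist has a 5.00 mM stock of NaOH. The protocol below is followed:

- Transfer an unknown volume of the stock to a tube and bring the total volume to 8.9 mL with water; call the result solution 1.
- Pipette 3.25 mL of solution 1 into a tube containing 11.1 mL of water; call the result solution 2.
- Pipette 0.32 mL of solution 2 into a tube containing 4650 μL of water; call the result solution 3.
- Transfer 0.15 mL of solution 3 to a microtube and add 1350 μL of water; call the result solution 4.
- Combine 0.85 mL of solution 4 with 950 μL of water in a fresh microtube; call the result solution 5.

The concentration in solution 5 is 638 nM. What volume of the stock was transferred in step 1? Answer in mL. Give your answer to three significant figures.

1.65 mL

Step 1: v brought to 8.9 mL → factor = 8.9 mL/v
Step 2: 3.25 mL + 11.1 mL = 14.35 mL total → factor 14.35/3.25 = 4.4154
Step 3: 0.32 mL + 4650 μL = 4.97 mL total → factor 4.97/0.32 = 15.531
Step 4: 0.15 mL + 1350 μL = 1.5 mL total → factor 1.5/0.15 = 10
Step 5: 0.85 mL + 950 μL = 1.8 mL total → factor 1.8/0.85 = 2.1176
Product of known-step factors = 1452.2
Overall factor = 5.00 mM / (638 nM) = 7837
Step-1 factor = 7837 / 1452.2 = 5.3966
v = 8.9 mL / 5.3966 = 1.65 mL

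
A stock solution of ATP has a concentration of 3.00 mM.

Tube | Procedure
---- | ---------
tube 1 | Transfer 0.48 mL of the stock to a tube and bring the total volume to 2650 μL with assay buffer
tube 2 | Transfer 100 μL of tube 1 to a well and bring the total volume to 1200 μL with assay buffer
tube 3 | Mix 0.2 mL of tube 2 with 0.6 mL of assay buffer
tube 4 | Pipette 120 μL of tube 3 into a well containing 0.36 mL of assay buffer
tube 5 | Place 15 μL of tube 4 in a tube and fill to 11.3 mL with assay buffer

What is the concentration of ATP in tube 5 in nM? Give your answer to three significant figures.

3.76 nM

Step 1: 0.48 mL brought to 2650 μL → factor 2.65/0.48 = 5.5208
Step 2: 100 μL brought to 1200 μL → factor 1200/100 = 12
Step 3: 0.2 mL + 0.6 mL = 0.8 mL total → factor 0.8/0.2 = 4
Step 4: 120 μL + 0.36 mL = 480 μL total → factor 480/120 = 4
Step 5: 15 μL brought to 11.3 mL → factor 11300/15 = 753.33
Overall dilution factor = 5.5208 × 12 × 4 × 4 × 753.33 = 7.9853 × 10^5
Final = 3.00 mM / 7.9853 × 10^5 = 3.757 × 10^-6 mM = 3.76 nM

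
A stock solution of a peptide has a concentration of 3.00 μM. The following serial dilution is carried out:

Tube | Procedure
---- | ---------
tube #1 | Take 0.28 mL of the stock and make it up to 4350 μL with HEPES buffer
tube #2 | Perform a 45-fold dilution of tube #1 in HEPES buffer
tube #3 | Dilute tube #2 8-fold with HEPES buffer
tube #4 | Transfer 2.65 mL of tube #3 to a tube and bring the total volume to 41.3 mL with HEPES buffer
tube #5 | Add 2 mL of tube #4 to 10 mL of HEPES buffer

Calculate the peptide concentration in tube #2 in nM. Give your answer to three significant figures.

Step 1: 0.28 mL brought to 4350 μL → factor 4.35/0.28 = 15.536
Step 2: 45-fold → factor 45
Dilution factor through tube #2 = 15.536 × 45 = 699.11
[tube #2] = 3.00 μM / 699.11 = 0.004291 μM = 4.29 nM

4.29 nM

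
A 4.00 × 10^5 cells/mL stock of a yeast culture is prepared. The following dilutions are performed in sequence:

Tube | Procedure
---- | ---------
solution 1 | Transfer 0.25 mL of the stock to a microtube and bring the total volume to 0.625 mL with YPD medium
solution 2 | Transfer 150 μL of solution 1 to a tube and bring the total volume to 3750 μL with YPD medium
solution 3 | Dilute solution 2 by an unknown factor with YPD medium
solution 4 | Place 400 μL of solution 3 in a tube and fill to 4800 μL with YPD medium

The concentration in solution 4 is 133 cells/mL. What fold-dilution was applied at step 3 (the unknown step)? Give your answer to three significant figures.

4.01-fold

Step 1: 0.25 mL brought to 0.625 mL → factor 0.625/0.25 = 2.5
Step 2: 150 μL brought to 3750 μL → factor 3750/150 = 25
Step 3: unknown factor x
Step 4: 400 μL brought to 4800 μL → factor 4800/400 = 12
Product of known-step factors = 750
Overall factor = 4.00 × 10^5 cells/mL / (133 cells/mL) = 3007.5
x = 3007.5 / 750 = 4.01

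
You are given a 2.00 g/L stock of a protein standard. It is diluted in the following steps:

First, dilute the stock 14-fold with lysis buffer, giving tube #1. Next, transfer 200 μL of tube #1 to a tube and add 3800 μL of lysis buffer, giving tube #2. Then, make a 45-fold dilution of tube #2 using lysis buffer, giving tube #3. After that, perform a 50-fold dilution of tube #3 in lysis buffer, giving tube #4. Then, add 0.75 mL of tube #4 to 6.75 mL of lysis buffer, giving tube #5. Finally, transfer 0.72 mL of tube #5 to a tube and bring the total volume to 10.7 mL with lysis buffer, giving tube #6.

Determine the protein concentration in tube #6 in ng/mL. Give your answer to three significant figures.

0.0214 ng/mL

Step 1: 14-fold → factor 14
Step 2: 200 μL + 3800 μL = 4000 μL total → factor 4000/200 = 20
Step 3: 45-fold → factor 45
Step 4: 50-fold → factor 50
Step 5: 0.75 mL + 6.75 mL = 7.5 mL total → factor 7.5/0.75 = 10
Step 6: 0.72 mL brought to 10.7 mL → factor 10.7/0.72 = 14.861
Overall dilution factor = 14 × 20 × 45 × 50 × 10 × 14.861 = 9.3625 × 10^7
Final = 2.00 g/L / 9.3625 × 10^7 = 2.136 × 10^-8 g/L = 0.0214 ng/mL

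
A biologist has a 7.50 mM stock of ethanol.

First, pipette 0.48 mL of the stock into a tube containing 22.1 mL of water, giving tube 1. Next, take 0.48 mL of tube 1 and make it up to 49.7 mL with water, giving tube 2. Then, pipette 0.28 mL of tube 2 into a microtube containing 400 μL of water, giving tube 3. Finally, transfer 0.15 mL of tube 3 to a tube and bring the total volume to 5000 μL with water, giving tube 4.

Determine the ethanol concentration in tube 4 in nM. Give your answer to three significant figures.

Step 1: 0.48 mL + 22.1 mL = 22.58 mL total → factor 22.58/0.48 = 47.042
Step 2: 0.48 mL brought to 49.7 mL → factor 49.7/0.48 = 103.54
Step 3: 0.28 mL + 400 μL = 0.68 mL total → factor 0.68/0.28 = 2.4286
Step 4: 0.15 mL brought to 5000 μL → factor 5/0.15 = 33.333
Overall dilution factor = 47.042 × 103.54 × 2.4286 × 33.333 = 3.943 × 10^5
Final = 7.50 mM / 3.943 × 10^5 = 1.902 × 10^-5 mM = 19.0 nM

19.0 nM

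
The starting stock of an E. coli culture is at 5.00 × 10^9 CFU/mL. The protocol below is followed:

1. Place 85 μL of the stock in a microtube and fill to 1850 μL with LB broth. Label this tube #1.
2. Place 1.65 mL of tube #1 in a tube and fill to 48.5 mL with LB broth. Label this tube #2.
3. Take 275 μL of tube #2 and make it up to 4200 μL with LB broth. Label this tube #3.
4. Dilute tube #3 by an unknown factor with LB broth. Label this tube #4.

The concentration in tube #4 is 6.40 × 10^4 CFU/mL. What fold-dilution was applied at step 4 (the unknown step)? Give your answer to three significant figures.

Step 1: 85 μL brought to 1850 μL → factor 1850/85 = 21.765
Step 2: 1.65 mL brought to 48.5 mL → factor 48.5/1.65 = 29.394
Step 3: 275 μL brought to 4200 μL → factor 4200/275 = 15.273
Step 4: unknown factor x
Product of known-step factors = 9770.7
Overall factor = 5.00 × 10^9 CFU/mL / (6.40 × 10^4 CFU/mL) = 78125
x = 78125 / 9770.7 = 8.00

8.00-fold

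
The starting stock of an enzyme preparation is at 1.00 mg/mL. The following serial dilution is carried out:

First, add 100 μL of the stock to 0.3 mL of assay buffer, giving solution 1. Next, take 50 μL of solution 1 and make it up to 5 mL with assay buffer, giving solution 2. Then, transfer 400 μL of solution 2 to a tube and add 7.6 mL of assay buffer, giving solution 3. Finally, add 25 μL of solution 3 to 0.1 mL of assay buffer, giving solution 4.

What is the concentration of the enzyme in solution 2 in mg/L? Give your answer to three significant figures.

Step 1: 100 μL + 0.3 mL = 400 μL total → factor 400/100 = 4
Step 2: 50 μL brought to 5 mL → factor 5000/50 = 100
Dilution factor through solution 2 = 4 × 100 = 400
[solution 2] = 1.00 mg/mL / 400 = 0.002500 mg/mL = 2.50 mg/L

2.50 mg/L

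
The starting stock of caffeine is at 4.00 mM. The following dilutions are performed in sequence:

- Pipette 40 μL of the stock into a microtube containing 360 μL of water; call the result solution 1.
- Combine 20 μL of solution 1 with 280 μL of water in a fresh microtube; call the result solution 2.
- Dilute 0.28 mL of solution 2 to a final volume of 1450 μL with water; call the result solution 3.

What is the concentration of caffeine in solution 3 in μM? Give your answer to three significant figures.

5.15 μM

Step 1: 40 μL + 360 μL = 400 μL total → factor 400/40 = 10
Step 2: 20 μL + 280 μL = 300 μL total → factor 300/20 = 15
Step 3: 0.28 mL brought to 1450 μL → factor 1.45/0.28 = 5.1786
Overall dilution factor = 10 × 15 × 5.1786 = 776.79
Final = 4.00 mM / 776.79 = 0.005149 mM = 5.15 μM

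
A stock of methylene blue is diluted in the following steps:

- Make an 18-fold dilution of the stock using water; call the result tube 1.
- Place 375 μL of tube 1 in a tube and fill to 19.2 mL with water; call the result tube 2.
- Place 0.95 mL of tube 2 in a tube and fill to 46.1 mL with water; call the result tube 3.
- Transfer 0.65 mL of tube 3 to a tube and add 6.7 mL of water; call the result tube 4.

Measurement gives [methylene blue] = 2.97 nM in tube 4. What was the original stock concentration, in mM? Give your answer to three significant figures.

1.50 mM

Step 1: 18-fold → factor 18
Step 2: 375 μL brought to 19.2 mL → factor 19200/375 = 51.2
Step 3: 0.95 mL brought to 46.1 mL → factor 46.1/0.95 = 48.526
Step 4: 0.65 mL + 6.7 mL = 7.35 mL total → factor 7.35/0.65 = 11.308
Overall dilution factor = 18 × 51.2 × 48.526 × 11.308 = 5.057 × 10^5
Stock = 2.97 nM × 5.057 × 10^5 = 1.502 × 10^6 nM = 1.50 mM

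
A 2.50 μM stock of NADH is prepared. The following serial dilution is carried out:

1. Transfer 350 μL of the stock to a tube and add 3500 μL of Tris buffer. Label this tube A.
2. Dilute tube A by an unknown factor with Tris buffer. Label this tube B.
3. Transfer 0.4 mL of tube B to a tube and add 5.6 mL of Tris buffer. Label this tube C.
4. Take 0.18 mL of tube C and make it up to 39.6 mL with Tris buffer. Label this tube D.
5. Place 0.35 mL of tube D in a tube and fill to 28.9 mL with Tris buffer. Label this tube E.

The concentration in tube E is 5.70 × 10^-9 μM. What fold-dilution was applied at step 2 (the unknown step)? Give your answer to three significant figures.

Step 1: 350 μL + 3500 μL = 3850 μL total → factor 3850/350 = 11
Step 2: unknown factor x
Step 3: 0.4 mL + 5.6 mL = 6 mL total → factor 6/0.4 = 15
Step 4: 0.18 mL brought to 39.6 mL → factor 39.6/0.18 = 220
Step 5: 0.35 mL brought to 28.9 mL → factor 28.9/0.35 = 82.571
Product of known-step factors = 2.9973 × 10^6
Overall factor = 2.50 μM / (5.70 × 10^-9 μM) = 4.386 × 10^8
x = 4.386 × 10^8 / 2.9973 × 10^6 = 146

146-fold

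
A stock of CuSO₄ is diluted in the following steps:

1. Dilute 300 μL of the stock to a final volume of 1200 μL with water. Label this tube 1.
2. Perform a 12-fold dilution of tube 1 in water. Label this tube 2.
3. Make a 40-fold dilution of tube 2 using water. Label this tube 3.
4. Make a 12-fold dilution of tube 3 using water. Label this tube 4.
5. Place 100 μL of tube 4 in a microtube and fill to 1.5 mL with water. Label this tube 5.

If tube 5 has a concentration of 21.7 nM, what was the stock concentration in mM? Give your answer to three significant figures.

Step 1: 300 μL brought to 1200 μL → factor 1200/300 = 4
Step 2: 12-fold → factor 12
Step 3: 40-fold → factor 40
Step 4: 12-fold → factor 12
Step 5: 100 μL brought to 1.5 mL → factor 1500/100 = 15
Overall dilution factor = 4 × 12 × 40 × 12 × 15 = 3.456 × 10^5
Stock = 21.7 nM × 3.456 × 10^5 = 7.500 × 10^6 nM = 7.50 mM

7.50 mM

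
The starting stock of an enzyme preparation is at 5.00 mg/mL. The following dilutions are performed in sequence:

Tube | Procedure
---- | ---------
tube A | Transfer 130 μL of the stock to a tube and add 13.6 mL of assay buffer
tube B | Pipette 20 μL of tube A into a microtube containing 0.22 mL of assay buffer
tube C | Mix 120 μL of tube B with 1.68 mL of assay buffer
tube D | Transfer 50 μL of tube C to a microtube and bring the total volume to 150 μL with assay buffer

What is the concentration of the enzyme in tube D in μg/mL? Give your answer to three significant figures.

0.0877 μg/mL

Step 1: 130 μL + 13.6 mL = 13730 μL total → factor 13730/130 = 105.62
Step 2: 20 μL + 0.22 mL = 240 μL total → factor 240/20 = 12
Step 3: 120 μL + 1.68 mL = 1800 μL total → factor 1800/120 = 15
Step 4: 50 μL brought to 150 μL → factor 150/50 = 3
Overall dilution factor = 105.62 × 12 × 15 × 3 = 57032
Final = 5.00 mg/mL / 57032 = 8.767 × 10^-5 mg/mL = 0.0877 μg/mL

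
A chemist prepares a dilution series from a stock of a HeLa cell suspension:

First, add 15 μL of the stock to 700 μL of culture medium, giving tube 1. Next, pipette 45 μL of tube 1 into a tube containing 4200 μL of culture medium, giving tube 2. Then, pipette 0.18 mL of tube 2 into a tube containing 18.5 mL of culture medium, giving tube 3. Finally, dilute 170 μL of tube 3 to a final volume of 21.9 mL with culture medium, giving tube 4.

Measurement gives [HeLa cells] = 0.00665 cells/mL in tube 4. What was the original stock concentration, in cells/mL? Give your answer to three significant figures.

Step 1: 15 μL + 700 μL = 715 μL total → factor 715/15 = 47.667
Step 2: 45 μL + 4200 μL = 4245 μL total → factor 4245/45 = 94.333
Step 3: 0.18 mL + 18.5 mL = 18.68 mL total → factor 18.68/0.18 = 103.78
Step 4: 170 μL brought to 21.9 mL → factor 21900/170 = 128.82
Overall dilution factor = 47.667 × 94.333 × 103.78 × 128.82 = 6.0115 × 10^7
Stock = 0.00665 cells/mL × 6.0115 × 10^7 = 4.00 × 10^5 cells/mL

4.00 × 10^5 cells/mL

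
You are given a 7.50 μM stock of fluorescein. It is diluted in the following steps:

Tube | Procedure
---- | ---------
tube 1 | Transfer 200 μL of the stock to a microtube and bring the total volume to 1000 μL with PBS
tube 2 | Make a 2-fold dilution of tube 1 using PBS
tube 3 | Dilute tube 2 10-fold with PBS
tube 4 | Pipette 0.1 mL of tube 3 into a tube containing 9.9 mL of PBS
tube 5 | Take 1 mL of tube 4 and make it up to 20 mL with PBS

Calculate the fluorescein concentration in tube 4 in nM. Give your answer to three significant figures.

Step 1: 200 μL brought to 1000 μL → factor 1000/200 = 5
Step 2: 2-fold → factor 2
Step 3: 10-fold → factor 10
Step 4: 0.1 mL + 9.9 mL = 10 mL total → factor 10/0.1 = 100
Dilution factor through tube 4 = 5 × 2 × 10 × 100 = 10000
[tube 4] = 7.50 μM / 10000 = 0.0007500 μM = 0.750 nM

0.750 nM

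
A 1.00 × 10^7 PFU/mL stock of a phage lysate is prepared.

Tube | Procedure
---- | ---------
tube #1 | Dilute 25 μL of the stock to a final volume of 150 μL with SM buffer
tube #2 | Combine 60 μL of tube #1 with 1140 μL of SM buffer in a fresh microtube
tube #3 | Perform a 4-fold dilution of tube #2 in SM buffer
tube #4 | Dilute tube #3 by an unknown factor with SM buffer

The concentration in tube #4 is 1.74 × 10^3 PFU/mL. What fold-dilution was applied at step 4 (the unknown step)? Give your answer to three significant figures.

12.0-fold

Step 1: 25 μL brought to 150 μL → factor 150/25 = 6
Step 2: 60 μL + 1140 μL = 1200 μL total → factor 1200/60 = 20
Step 3: 4-fold → factor 4
Step 4: unknown factor x
Product of known-step factors = 480
Overall factor = 1.00 × 10^7 PFU/mL / (1.74 × 10^3 PFU/mL) = 5747.1
x = 5747.1 / 480 = 12.0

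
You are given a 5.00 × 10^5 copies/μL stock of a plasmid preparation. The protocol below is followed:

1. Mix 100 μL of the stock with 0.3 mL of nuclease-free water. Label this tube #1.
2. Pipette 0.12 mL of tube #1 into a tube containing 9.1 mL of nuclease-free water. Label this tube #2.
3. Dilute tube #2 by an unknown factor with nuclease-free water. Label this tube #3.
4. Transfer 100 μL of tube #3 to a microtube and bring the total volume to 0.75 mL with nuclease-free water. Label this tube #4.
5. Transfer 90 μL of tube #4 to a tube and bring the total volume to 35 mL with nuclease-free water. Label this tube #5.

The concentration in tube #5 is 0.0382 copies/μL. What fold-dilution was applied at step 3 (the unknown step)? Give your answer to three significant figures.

14.6-fold

Step 1: 100 μL + 0.3 mL = 400 μL total → factor 400/100 = 4
Step 2: 0.12 mL + 9.1 mL = 9.22 mL total → factor 9.22/0.12 = 76.833
Step 3: unknown factor x
Step 4: 100 μL brought to 0.75 mL → factor 750/100 = 7.5
Step 5: 90 μL brought to 35 mL → factor 35000/90 = 388.89
Product of known-step factors = 8.9639 × 10^5
Overall factor = 5.00 × 10^5 copies/μL / (0.0382 copies/μL) = 1.3089 × 10^7
x = 1.3089 × 10^7 / 8.9639 × 10^5 = 14.6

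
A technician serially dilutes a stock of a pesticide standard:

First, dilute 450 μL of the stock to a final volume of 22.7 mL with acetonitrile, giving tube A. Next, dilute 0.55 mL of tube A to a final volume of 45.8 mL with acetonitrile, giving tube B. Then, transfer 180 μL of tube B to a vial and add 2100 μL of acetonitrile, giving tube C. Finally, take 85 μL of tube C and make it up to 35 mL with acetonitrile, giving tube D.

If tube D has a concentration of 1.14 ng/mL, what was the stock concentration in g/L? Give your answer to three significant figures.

25.0 g/L

Step 1: 450 μL brought to 22.7 mL → factor 22700/450 = 50.444
Step 2: 0.55 mL brought to 45.8 mL → factor 45.8/0.55 = 83.273
Step 3: 180 μL + 2100 μL = 2280 μL total → factor 2280/180 = 12.667
Step 4: 85 μL brought to 35 mL → factor 35000/85 = 411.76
Overall dilution factor = 50.444 × 83.273 × 12.667 × 411.76 = 2.1909 × 10^7
Stock = 1.14 ng/mL × 2.1909 × 10^7 = 2.498 × 10^7 ng/mL = 25.0 g/L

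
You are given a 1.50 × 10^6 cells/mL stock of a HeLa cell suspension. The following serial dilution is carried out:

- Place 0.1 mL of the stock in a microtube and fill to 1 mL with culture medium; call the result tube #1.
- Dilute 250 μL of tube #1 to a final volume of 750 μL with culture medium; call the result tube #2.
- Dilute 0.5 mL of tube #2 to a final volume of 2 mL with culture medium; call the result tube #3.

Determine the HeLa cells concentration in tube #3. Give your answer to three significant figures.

1.25 × 10^4 cells/mL

Step 1: 0.1 mL brought to 1 mL → factor 1/0.1 = 10
Step 2: 250 μL brought to 750 μL → factor 750/250 = 3
Step 3: 0.5 mL brought to 2 mL → factor 2/0.5 = 4
Overall dilution factor = 10 × 3 × 4 = 120
Final = 1.50 × 10^6 cells/mL / 120 = 1.25 × 10^4 cells/mL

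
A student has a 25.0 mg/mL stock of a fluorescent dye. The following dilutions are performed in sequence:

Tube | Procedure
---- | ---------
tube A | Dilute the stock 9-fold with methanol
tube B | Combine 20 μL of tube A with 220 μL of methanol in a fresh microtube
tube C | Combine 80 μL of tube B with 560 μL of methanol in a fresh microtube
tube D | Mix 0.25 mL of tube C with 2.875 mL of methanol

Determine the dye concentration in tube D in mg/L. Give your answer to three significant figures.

2.31 mg/L

Step 1: 9-fold → factor 9
Step 2: 20 μL + 220 μL = 240 μL total → factor 240/20 = 12
Step 3: 80 μL + 560 μL = 640 μL total → factor 640/80 = 8
Step 4: 0.25 mL + 2.875 mL = 3.125 mL total → factor 3.125/0.25 = 12.5
Overall dilution factor = 9 × 12 × 8 × 12.5 = 10800
Final = 25.0 mg/mL / 10800 = 0.002315 mg/mL = 2.31 mg/L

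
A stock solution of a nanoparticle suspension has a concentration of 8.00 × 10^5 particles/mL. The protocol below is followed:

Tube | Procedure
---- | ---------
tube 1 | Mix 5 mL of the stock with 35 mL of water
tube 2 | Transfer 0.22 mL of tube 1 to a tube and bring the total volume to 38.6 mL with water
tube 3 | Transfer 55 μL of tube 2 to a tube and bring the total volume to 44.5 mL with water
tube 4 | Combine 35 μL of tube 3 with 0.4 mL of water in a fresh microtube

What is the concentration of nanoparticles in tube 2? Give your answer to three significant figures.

Step 1: 5 mL + 35 mL = 40 mL total → factor 40/5 = 8
Step 2: 0.22 mL brought to 38.6 mL → factor 38.6/0.22 = 175.45
Dilution factor through tube 2 = 8 × 175.45 = 1403.6
[tube 2] = 8.00 × 10^5 particles/mL / 1403.6 = 570 particles/mL

570 particles/mL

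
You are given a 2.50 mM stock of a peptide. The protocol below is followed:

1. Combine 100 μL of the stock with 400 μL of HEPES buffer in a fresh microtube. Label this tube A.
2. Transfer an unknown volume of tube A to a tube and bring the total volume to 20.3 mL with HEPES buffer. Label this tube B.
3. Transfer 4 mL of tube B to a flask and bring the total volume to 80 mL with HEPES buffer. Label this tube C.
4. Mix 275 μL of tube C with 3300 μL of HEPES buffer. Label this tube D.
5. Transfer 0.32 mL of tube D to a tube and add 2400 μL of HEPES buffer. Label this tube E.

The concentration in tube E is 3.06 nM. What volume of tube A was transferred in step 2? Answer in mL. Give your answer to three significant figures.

0.275 mL

Step 1: 100 μL + 400 μL = 500 μL total → factor 500/100 = 5
Step 2: v brought to 20.3 mL → factor = 20.3 mL/v
Step 3: 4 mL brought to 80 mL → factor 80/4 = 20
Step 4: 275 μL + 3300 μL = 3575 μL total → factor 3575/275 = 13
Step 5: 0.32 mL + 2400 μL = 2.72 mL total → factor 2.72/0.32 = 8.5
Product of known-step factors = 11050
Overall factor = 2.50 mM / (3.06 nM) = 8.1699 × 10^5
Step-2 factor = 8.1699 × 10^5 / 11050 = 73.936
v = 20.3 mL / 73.936 = 0.275 mL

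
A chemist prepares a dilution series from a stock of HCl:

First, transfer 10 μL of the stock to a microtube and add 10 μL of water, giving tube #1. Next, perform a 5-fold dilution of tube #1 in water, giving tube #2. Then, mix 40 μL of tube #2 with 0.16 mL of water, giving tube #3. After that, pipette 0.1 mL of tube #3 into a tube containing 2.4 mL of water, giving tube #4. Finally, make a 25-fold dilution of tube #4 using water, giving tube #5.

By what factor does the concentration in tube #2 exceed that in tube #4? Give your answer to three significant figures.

Step 1: 10 μL + 10 μL = 20 μL total → factor 20/10 = 2
Step 2: 5-fold → factor 5
Step 3: 40 μL + 0.16 mL = 200 μL total → factor 200/40 = 5
Step 4: 0.1 mL + 2.4 mL = 2.5 mL total → factor 2.5/0.1 = 25
Dilution factor to tube #2 = 10; to tube #4 = 1250
[tube #2]/[tube #4] = (factor to tube #4)/(factor to tube #2) = 1250/10 = 125

125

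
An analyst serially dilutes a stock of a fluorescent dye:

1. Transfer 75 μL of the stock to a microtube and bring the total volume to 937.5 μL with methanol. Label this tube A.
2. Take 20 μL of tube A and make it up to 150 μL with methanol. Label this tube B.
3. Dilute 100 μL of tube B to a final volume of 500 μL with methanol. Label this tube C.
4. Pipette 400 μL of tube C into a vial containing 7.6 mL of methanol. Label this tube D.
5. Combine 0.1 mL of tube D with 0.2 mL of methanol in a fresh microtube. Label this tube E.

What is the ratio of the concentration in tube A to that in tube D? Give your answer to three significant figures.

750

Step 1: 75 μL brought to 937.5 μL → factor 937.5/75 = 12.5
Step 2: 20 μL brought to 150 μL → factor 150/20 = 7.5
Step 3: 100 μL brought to 500 μL → factor 500/100 = 5
Step 4: 400 μL + 7.6 mL = 8000 μL total → factor 8000/400 = 20
Dilution factor to tube A = 12.5; to tube D = 9375
[tube A]/[tube D] = (factor to tube D)/(factor to tube A) = 9375/12.5 = 750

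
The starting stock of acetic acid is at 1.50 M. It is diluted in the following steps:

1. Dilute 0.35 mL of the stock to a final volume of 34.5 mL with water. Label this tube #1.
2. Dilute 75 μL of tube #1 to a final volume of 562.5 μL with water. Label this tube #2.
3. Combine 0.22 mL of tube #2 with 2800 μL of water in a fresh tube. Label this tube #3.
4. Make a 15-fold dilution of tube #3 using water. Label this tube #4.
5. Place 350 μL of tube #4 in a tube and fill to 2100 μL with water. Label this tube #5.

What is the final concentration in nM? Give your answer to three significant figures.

Step 1: 0.35 mL brought to 34.5 mL → factor 34.5/0.35 = 98.571
Step 2: 75 μL brought to 562.5 μL → factor 562.5/75 = 7.5
Step 3: 0.22 mL + 2800 μL = 3.02 mL total → factor 3.02/0.22 = 13.727
Step 4: 15-fold → factor 15
Step 5: 350 μL brought to 2100 μL → factor 2100/350 = 6
Overall dilution factor = 98.571 × 7.5 × 13.727 × 15 × 6 = 9.1335 × 10^5
Final = 1.50 M / 9.1335 × 10^5 = 1.642 × 10^-6 M = 1.64 × 10^3 nM

1.64 × 10^3 nM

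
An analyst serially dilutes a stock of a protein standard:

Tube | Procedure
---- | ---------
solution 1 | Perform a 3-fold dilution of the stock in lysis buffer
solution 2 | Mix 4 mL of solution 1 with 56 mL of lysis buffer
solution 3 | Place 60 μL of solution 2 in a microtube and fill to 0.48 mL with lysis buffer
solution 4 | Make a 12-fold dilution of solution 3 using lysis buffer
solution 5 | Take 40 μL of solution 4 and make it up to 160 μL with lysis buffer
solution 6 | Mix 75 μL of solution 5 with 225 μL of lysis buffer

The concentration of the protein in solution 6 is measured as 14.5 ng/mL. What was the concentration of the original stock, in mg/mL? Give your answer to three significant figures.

1.00 mg/mL

Step 1: 3-fold → factor 3
Step 2: 4 mL + 56 mL = 60 mL total → factor 60/4 = 15
Step 3: 60 μL brought to 0.48 mL → factor 480/60 = 8
Step 4: 12-fold → factor 12
Step 5: 40 μL brought to 160 μL → factor 160/40 = 4
Step 6: 75 μL + 225 μL = 300 μL total → factor 300/75 = 4
Overall dilution factor = 3 × 15 × 8 × 12 × 4 × 4 = 69120
Stock = 14.5 ng/mL × 69120 = 1.002 × 10^6 ng/mL = 1.00 mg/mL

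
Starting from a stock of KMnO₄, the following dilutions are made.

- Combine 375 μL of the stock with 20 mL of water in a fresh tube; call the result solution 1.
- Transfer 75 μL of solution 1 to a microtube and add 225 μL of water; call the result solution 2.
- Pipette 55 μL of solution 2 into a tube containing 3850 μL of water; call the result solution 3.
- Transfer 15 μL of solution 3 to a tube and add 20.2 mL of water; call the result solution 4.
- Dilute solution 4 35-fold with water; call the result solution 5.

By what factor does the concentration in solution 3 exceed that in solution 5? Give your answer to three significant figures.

Step 1: 375 μL + 20 mL = 20375 μL total → factor 20375/375 = 54.333
Step 2: 75 μL + 225 μL = 300 μL total → factor 300/75 = 4
Step 3: 55 μL + 3850 μL = 3905 μL total → factor 3905/55 = 71
Step 4: 15 μL + 20.2 mL = 20215 μL total → factor 20215/15 = 1347.7
Step 5: 35-fold → factor 35
Dilution factor to solution 3 = 15431; to solution 5 = 7.2784 × 10^8
[solution 3]/[solution 5] = (factor to solution 5)/(factor to solution 3) = 7.2784 × 10^8/15431 = 4.72 × 10^4

4.72 × 10^4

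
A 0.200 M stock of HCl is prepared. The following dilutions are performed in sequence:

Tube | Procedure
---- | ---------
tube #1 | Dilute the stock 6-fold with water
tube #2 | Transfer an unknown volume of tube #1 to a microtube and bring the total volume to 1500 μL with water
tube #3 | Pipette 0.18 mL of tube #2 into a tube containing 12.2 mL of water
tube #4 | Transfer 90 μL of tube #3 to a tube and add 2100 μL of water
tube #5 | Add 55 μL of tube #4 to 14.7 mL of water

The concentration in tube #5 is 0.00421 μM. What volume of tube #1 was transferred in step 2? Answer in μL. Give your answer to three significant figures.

85.1 μL

Step 1: 6-fold → factor 6
Step 2: v brought to 1500 μL → factor = 1500 μL/v
Step 3: 0.18 mL + 12.2 mL = 12.38 mL total → factor 12.38/0.18 = 68.778
Step 4: 90 μL + 2100 μL = 2190 μL total → factor 2190/90 = 24.333
Step 5: 55 μL + 14.7 mL = 14755 μL total → factor 14755/55 = 268.27
Product of known-step factors = 2.6939 × 10^6
Overall factor = 0.200 M / (0.00421 μM) = 4.7506 × 10^7
Step-2 factor = 4.7506 × 10^7 / 2.6939 × 10^6 = 17.635
v = 1500 μL / 17.635 = 85.1 μL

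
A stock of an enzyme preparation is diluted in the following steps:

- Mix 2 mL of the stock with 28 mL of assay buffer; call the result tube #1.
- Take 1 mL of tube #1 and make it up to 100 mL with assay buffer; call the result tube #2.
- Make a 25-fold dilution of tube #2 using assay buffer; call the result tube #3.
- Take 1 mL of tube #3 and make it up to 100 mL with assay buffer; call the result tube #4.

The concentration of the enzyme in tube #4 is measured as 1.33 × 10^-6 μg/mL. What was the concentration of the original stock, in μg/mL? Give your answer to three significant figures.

Step 1: 2 mL + 28 mL = 30 mL total → factor 30/2 = 15
Step 2: 1 mL brought to 100 mL → factor 100/1 = 100
Step 3: 25-fold → factor 25
Step 4: 1 mL brought to 100 mL → factor 100/1 = 100
Overall dilution factor = 15 × 100 × 25 × 100 = 3.75 × 10^6
Stock = 1.33 × 10^-6 μg/mL × 3.75 × 10^6 = 4.99 μg/mL

4.99 μg/mL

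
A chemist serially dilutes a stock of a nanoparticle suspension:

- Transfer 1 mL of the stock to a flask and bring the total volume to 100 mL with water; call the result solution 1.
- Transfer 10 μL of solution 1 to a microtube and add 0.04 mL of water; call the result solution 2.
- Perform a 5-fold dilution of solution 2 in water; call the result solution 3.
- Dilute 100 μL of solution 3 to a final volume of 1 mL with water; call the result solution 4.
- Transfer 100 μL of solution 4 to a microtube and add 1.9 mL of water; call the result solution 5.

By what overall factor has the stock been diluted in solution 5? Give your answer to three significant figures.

Step 1: 1 mL brought to 100 mL → factor 100/1 = 100
Step 2: 10 μL + 0.04 mL = 50 μL total → factor 50/10 = 5
Step 3: 5-fold → factor 5
Step 4: 100 μL brought to 1 mL → factor 1000/100 = 10
Step 5: 100 μL + 1.9 mL = 2000 μL total → factor 2000/100 = 20
Overall dilution factor = 100 × 5 × 5 × 10 × 20 = 5 × 10^5

5.00 × 10^5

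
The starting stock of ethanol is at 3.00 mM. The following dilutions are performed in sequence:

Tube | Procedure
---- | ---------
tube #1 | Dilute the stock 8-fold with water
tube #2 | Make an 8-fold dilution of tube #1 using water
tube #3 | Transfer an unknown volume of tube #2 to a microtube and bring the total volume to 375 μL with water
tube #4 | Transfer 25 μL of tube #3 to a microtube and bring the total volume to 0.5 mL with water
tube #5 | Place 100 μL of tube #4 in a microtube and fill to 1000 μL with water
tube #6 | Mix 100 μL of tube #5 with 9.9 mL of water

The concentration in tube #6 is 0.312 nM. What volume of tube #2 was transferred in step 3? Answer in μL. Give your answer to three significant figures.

Step 1: 8-fold → factor 8
Step 2: 8-fold → factor 8
Step 3: v brought to 375 μL → factor = 375 μL/v
Step 4: 25 μL brought to 0.5 mL → factor 500/25 = 20
Step 5: 100 μL brought to 1000 μL → factor 1000/100 = 10
Step 6: 100 μL + 9.9 mL = 10000 μL total → factor 10000/100 = 100
Product of known-step factors = 1.28 × 10^6
Overall factor = 3.00 mM / (0.312 nM) = 9.6154 × 10^6
Step-3 factor = 9.6154 × 10^6 / 1.28 × 10^6 = 7.512
v = 375 μL / 7.512 = 49.9 μL

49.9 μL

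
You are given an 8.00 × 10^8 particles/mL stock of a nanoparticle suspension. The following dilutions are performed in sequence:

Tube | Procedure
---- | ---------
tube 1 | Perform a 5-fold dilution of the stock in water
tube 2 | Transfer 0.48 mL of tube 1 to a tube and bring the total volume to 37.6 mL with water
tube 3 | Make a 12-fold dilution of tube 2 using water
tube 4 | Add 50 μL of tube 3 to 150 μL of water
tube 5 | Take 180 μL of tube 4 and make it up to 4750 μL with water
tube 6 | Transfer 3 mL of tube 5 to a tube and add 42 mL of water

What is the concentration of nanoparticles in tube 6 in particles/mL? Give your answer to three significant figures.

Step 1: 5-fold → factor 5
Step 2: 0.48 mL brought to 37.6 mL → factor 37.6/0.48 = 78.333
Step 3: 12-fold → factor 12
Step 4: 50 μL + 150 μL = 200 μL total → factor 200/50 = 4
Step 5: 180 μL brought to 4750 μL → factor 4750/180 = 26.389
Step 6: 3 mL + 42 mL = 45 mL total → factor 45/3 = 15
Overall dilution factor = 5 × 78.333 × 12 × 4 × 26.389 × 15 = 7.4417 × 10^6
Final = 8.00 × 10^8 particles/mL / 7.4417 × 10^6 = 108 particles/mL

108 particles/mL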